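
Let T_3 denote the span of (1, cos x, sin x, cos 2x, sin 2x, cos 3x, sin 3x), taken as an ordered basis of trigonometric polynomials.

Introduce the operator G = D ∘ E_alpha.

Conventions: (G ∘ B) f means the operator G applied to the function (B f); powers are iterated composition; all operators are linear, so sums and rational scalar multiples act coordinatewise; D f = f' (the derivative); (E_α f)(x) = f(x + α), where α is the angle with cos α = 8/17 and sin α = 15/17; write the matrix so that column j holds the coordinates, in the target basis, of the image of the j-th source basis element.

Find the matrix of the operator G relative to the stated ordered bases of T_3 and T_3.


image of 1: 0
image of cos x: -(15/17)cos x - (8/17)sin x
image of sin x: (8/17)cos x - (15/17)sin x
image of cos 2x: -(480/289)cos 2x + (322/289)sin 2x
image of sin 2x: -(322/289)cos 2x - (480/289)sin 2x
image of cos 3x: (1485/4913)cos 3x + (14664/4913)sin 3x
image of sin 3x: -(14664/4913)cos 3x + (1485/4913)sin 3x
each image's coordinates form column j of the matrix

the matrix is [[0, 0, 0, 0, 0, 0, 0]; [0, -15/17, 8/17, 0, 0, 0, 0]; [0, -8/17, -15/17, 0, 0, 0, 0]; [0, 0, 0, -480/289, -322/289, 0, 0]; [0, 0, 0, 322/289, -480/289, 0, 0]; [0, 0, 0, 0, 0, 1485/4913, -14664/4913]; [0, 0, 0, 0, 0, 14664/4913, 1485/4913]] (rows listed top to bottom)


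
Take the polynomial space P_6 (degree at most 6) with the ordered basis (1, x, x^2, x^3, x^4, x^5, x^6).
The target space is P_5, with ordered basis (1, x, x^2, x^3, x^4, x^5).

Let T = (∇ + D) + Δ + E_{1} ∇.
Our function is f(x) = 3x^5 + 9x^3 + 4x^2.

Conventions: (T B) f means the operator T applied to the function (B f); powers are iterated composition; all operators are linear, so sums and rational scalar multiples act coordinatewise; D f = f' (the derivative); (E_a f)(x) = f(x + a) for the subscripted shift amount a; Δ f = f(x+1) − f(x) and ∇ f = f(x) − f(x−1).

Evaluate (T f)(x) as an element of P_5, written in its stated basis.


the result is g(x) = 60x^4 + 30x^3 + 198x^2 + 74x + 40

∇ f = 15x^4 - 30x^3 + 57x^2 - 34x + 8
D f = 15x^4 + 27x^2 + 8x
(∇ + D) f = 30x^4 - 30x^3 + 84x^2 - 26x + 8
Δ f = 15x^4 + 30x^3 + 57x^2 + 50x + 16
∇ f = 15x^4 - 30x^3 + 57x^2 - 34x + 8
E_{1} ∇ f = 15x^4 + 30x^3 + 57x^2 + 50x + 16
((∇ + D) + Δ + E_{1} ∇) f = 60x^4 + 30x^3 + 198x^2 + 74x + 40


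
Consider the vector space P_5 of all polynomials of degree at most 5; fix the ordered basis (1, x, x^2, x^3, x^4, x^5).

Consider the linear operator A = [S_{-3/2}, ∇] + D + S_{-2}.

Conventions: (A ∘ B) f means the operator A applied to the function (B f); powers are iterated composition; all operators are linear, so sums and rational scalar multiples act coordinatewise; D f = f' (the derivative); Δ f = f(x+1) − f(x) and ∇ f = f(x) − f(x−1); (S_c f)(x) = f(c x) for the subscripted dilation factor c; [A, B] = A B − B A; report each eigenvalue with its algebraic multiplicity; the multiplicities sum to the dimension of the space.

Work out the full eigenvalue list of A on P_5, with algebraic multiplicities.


image of 1: 1
image of x: -2x + 7/2
image of x^2: 4x^2 - (11/2)x + 5/4
image of x^3: -8x^3 + (159/8)x^2 - (45/8)x + 35/8
image of x^4: 16x^4 - (119/4)x^3 + (135/8)x^2 - (105/4)x + 65/16
image of x^5: -32x^5 + (2185/32)x^4 - (675/16)x^3 + (1575/16)x^2 - (975/32)x + 275/32
the matrix is upper triangular; its diagonal is (1, -2, 4, -8, 16, -32)
for a triangular matrix the eigenvalues are the diagonal entries, with algebraic multiplicity their repetition count

λ = -32 (multiplicity 1), λ = -8 (multiplicity 1), λ = -2 (multiplicity 1), λ = 1 (multiplicity 1), λ = 4 (multiplicity 1), λ = 16 (multiplicity 1)


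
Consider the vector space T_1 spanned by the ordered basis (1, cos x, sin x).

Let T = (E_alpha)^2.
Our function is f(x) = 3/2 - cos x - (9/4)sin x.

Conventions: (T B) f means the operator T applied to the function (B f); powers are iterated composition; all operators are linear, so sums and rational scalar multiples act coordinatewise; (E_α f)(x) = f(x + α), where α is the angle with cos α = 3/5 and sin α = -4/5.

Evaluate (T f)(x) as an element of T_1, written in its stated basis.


the image equals g(x) = 3/2 + (61/25)cos x - (33/100)sin x

E_alpha f = 3/2 + (6/5)cos x - (43/20)sin x
E_alpha E_alpha f = 3/2 + (61/25)cos x - (33/100)sin x


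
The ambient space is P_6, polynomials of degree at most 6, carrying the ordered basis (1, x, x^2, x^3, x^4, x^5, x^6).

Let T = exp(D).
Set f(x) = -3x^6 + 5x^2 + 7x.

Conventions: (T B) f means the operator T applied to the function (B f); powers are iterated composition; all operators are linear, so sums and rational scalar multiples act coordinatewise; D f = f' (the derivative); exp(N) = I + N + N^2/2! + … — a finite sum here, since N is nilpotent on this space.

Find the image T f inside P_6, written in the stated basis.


order-1 term: -18x^5 + 10x + 7
order-2 term: -45x^4 + 5
order-3 term: -60x^3
order-4 term: -45x^2
order-5 term: -18x
order-6 term: -3
the series for exp(D) f terminates at order 6
exp(D) f = -3x^6 - 18x^5 - 45x^4 - 60x^3 - 40x^2 - x + 9

the image equals g(x) = -3x^6 - 18x^5 - 45x^4 - 60x^3 - 40x^2 - x + 9


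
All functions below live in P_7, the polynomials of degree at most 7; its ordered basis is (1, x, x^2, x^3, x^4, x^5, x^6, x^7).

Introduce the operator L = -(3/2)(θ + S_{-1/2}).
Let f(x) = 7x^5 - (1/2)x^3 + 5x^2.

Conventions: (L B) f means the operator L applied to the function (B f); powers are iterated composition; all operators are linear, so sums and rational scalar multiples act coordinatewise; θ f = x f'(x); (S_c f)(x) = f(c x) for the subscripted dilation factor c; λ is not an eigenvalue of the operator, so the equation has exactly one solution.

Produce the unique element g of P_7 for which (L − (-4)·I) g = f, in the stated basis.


write g with unknown coordinates in the stated basis and equate coefficients in (L − (-4)·I) g = f
solving from the highest basis element down gives g = -(448/221)x^5 + (8/5)x^3 + 8x^2
check: L g = (3339/221)x^5 - (69/10)x^3 - 27x^2
so L g − (-4)·g = 7x^5 - (1/2)x^3 + 5x^2 = f ✓

g(x) = -(448/221)x^5 + (8/5)x^3 + 8x^2


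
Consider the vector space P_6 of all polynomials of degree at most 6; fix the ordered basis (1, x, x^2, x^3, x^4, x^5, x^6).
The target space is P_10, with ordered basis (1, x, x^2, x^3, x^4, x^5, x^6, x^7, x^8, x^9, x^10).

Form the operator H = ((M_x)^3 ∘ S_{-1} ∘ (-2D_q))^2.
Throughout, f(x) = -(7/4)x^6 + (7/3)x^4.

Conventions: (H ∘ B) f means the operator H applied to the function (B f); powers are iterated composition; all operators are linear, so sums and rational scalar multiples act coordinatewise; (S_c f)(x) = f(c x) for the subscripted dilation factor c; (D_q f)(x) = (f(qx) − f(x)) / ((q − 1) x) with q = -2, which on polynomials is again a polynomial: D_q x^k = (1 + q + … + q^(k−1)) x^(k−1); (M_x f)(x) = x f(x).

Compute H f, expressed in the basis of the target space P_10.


D_q f = (147/4)x^5 - (35/3)x^3
(-2D_q) f = -(147/2)x^5 + (70/3)x^3
S_{-1} (-2D_q) f = (147/2)x^5 - (70/3)x^3
M_x S_{-1} (-2D_q) f = (147/2)x^6 - (70/3)x^4
M_x M_x S_{-1} (-2D_q) f = (147/2)x^7 - (70/3)x^5
M_x M_x M_x S_{-1} (-2D_q) f = (147/2)x^8 - (70/3)x^6
D_q ((M_x)^3 ∘ S_{-1} ∘ (-2D_q)) f = -(12495/2)x^7 + 490x^5
(-2D_q) ((M_x)^3 ∘ S_{-1} ∘ (-2D_q)) f = 12495x^7 - 980x^5
S_{-1} (-2D_q) ((M_x)^3 ∘ S_{-1} ∘ (-2D_q)) f = -12495x^7 + 980x^5
M_x S_{-1} (-2D_q) ((M_x)^3 ∘ S_{-1} ∘ (-2D_q)) f = -12495x^8 + 980x^6
M_x M_x S_{-1} (-2D_q) ((M_x)^3 ∘ S_{-1} ∘ (-2D_q)) f = -12495x^9 + 980x^7
M_x M_x M_x S_{-1} (-2D_q) ((M_x)^3 ∘ S_{-1} ∘ (-2D_q)) f = -12495x^10 + 980x^8

g(x) = -12495x^10 + 980x^8


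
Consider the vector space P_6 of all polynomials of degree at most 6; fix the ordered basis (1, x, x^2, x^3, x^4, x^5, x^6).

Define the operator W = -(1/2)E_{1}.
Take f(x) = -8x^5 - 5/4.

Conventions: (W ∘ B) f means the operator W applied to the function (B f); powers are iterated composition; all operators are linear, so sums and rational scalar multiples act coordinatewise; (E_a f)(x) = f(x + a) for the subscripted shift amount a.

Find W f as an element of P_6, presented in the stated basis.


the result is g(x) = 4x^5 + 20x^4 + 40x^3 + 40x^2 + 20x + 37/8

E_{1} f = -8x^5 - 40x^4 - 80x^3 - 80x^2 - 40x - 37/4
(-(1/2)E_{1}) f = 4x^5 + 20x^4 + 40x^3 + 40x^2 + 20x + 37/8


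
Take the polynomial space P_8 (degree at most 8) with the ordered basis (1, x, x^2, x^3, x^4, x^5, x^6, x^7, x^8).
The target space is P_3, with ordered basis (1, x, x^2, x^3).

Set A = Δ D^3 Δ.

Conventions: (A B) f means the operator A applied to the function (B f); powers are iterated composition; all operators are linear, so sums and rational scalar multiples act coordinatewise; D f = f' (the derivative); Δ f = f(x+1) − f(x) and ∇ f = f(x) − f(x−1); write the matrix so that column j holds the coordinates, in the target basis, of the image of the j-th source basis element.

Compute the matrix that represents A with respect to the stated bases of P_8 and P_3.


image of 1: 0
image of x: 0
image of x^2: 0
image of x^3: 0
image of x^4: 0
image of x^5: 120
image of x^6: 720x + 720
image of x^7: 2520x^2 + 5040x + 2940
image of x^8: 6720x^3 + 20160x^2 + 23520x + 10080
each image's coordinates form column j of the matrix

the matrix is [[0, 0, 0, 0, 0, 120, 720, 2940, 10080]; [0, 0, 0, 0, 0, 0, 720, 5040, 23520]; [0, 0, 0, 0, 0, 0, 0, 2520, 20160]; [0, 0, 0, 0, 0, 0, 0, 0, 6720]] (rows listed top to bottom)


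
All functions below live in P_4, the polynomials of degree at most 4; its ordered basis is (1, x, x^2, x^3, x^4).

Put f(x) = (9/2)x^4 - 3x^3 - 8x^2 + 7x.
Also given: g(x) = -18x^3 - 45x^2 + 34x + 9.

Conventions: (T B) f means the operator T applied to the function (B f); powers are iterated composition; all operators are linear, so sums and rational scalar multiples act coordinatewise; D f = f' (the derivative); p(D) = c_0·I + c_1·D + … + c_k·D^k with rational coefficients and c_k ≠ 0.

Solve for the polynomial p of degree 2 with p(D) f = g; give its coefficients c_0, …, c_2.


c_0 = 0, c_1 = -1, c_2 = -1

D^0 f = (9/2)x^4 - 3x^3 - 8x^2 + 7x
D^1 f = 18x^3 - 9x^2 - 16x + 7
D^2 f = 54x^2 - 18x - 16
matching coefficients of g against c_0 f + c_1 Df + … from the top degree down determines the c_i
solution: c_0 = 0, c_1 = -1, c_2 = -1


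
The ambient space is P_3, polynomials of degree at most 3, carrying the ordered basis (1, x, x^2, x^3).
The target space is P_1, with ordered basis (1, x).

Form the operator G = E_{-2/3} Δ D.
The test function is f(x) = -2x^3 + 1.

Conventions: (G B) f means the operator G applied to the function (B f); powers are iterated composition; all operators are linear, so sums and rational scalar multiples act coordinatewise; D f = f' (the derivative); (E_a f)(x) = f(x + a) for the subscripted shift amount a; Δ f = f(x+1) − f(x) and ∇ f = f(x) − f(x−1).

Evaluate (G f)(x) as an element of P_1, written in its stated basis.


D f = -6x^2
Δ D f = -12x - 6
E_{-2/3} Δ D f = -12x + 2

the image equals g(x) = -12x + 2


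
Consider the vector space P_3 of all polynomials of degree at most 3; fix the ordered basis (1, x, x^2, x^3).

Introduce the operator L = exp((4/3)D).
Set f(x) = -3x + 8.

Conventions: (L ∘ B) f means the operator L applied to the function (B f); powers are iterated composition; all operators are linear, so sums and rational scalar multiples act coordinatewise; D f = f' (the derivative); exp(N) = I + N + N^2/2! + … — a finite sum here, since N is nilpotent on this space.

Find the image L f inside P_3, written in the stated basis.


the image equals g(x) = -3x + 4

order-1 term: -4
the series for exp((4/3)D) f terminates at order 1
exp((4/3)D) f = -3x + 4


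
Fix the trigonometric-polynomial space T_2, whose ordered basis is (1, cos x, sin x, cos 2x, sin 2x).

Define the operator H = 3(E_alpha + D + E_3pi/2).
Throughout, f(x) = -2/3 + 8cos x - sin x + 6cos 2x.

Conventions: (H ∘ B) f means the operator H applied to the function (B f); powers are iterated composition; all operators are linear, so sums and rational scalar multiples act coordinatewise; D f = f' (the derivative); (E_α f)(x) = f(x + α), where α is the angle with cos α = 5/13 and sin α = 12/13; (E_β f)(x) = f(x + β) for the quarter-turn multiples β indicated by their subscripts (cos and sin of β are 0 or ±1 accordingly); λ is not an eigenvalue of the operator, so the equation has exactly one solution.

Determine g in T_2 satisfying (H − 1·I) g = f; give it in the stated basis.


g(x) = -2/15 + (13/25)cos x + (143/50)sin x - (6198/17485)cos 2x + (8244/17485)sin 2x

write g with unknown coordinates in the stated basis and equate coefficients in (H − 1·I) g = f
solving from the highest basis element down gives g = -2/15 + (13/25)cos x + (143/50)sin x - (6198/17485)cos 2x + (8244/17485)sin 2x
check: H g = -4/5 + (213/25)cos x + (93/50)sin x + (98712/17485)cos 2x + (8244/17485)sin 2x
so H g − 1·g = -2/3 + 8cos x - sin x + 6cos 2x = f ✓


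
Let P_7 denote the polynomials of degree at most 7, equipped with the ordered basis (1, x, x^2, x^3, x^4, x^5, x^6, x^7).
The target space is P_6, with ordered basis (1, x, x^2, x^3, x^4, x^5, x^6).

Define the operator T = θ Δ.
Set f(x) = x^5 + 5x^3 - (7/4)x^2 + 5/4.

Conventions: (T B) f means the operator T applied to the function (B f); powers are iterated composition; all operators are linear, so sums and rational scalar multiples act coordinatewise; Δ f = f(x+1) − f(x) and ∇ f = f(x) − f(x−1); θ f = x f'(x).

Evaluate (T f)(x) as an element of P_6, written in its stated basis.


Δ f = 5x^4 + 10x^3 + 25x^2 + (33/2)x + 17/4
θ Δ f = 20x^4 + 30x^3 + 50x^2 + (33/2)x

the image equals g(x) = 20x^4 + 30x^3 + 50x^2 + (33/2)x


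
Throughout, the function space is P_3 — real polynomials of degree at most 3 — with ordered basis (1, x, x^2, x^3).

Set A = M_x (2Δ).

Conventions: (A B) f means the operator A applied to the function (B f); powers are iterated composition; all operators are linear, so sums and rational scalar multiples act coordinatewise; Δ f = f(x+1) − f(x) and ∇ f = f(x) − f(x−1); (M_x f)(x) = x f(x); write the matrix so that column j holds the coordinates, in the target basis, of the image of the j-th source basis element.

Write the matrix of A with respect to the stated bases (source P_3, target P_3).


image of 1: 0
image of x: 2x
image of x^2: 4x^2 + 2x
image of x^3: 6x^3 + 6x^2 + 2x
each image's coordinates form column j of the matrix

the matrix is [[0, 0, 0, 0]; [0, 2, 2, 2]; [0, 0, 4, 6]; [0, 0, 0, 6]] (rows listed top to bottom)


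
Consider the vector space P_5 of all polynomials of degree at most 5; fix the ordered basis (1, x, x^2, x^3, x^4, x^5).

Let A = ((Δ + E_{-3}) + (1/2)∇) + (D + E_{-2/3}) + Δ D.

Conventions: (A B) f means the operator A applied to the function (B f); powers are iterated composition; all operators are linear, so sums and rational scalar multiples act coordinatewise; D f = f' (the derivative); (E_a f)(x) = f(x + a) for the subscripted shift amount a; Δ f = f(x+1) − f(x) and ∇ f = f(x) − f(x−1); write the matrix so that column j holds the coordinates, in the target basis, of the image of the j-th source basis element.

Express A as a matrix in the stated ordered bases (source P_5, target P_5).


the matrix is [[2, -7/6, 215/18, -1231/54, 13883/162, -115003/486]; [0, 2, -7/3, 215/6, -2462/27, 69415/162]; [0, 0, 2, -7/2, 215/3, -6155/27]; [0, 0, 0, 2, -14/3, 1075/9]; [0, 0, 0, 0, 2, -35/6]; [0, 0, 0, 0, 0, 2]] (rows listed top to bottom)

image of 1: 2
image of x: 2x - 7/6
image of x^2: 2x^2 - (7/3)x + 215/18
image of x^3: 2x^3 - (7/2)x^2 + (215/6)x - 1231/54
image of x^4: 2x^4 - (14/3)x^3 + (215/3)x^2 - (2462/27)x + 13883/162
image of x^5: 2x^5 - (35/6)x^4 + (1075/9)x^3 - (6155/27)x^2 + (69415/162)x - 115003/486
each image's coordinates form column j of the matrix


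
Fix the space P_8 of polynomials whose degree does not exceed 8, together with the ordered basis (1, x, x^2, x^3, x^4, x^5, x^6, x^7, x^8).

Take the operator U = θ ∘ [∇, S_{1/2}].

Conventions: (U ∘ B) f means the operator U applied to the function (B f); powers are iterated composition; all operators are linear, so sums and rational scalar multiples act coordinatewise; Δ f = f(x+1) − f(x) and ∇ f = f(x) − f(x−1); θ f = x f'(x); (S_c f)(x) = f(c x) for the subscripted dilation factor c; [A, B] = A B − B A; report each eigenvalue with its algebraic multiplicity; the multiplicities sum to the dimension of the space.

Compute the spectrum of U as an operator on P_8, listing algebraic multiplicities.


λ = 0 (multiplicity 9)

image of 1: 0
image of x: 0
image of x^2: -(1/2)x
image of x^3: -(3/4)x^2 + (9/8)x
image of x^4: -(3/4)x^3 + (9/4)x^2 - (7/4)x
image of x^5: -(5/8)x^4 + (45/16)x^3 - (35/8)x^2 + (75/32)x
image of x^6: -(15/32)x^5 + (45/16)x^4 - (105/16)x^3 + (225/32)x^2 - (93/32)x
image of x^7: -(21/64)x^6 + (315/128)x^5 - (245/32)x^4 + (1575/128)x^3 - (651/64)x^2 + (441/128)x
image of x^8: -(7/32)x^7 + (63/32)x^6 - (245/32)x^5 + (525/32)x^4 - (651/32)x^3 + (441/32)x^2 - (127/32)x
the matrix is upper triangular; its diagonal is (0, 0, 0, 0, 0, 0, 0, 0, 0)
for a triangular matrix the eigenvalues are the diagonal entries, with algebraic multiplicity their repetition count


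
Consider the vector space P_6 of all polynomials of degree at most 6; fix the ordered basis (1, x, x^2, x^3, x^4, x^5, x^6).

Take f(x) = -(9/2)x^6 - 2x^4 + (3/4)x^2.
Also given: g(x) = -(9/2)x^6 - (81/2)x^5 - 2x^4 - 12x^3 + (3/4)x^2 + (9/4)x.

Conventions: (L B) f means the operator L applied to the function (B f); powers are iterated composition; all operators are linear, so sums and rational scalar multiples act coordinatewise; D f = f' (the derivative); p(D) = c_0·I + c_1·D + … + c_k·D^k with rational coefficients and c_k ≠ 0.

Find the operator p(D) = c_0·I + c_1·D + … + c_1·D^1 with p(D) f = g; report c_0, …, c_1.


D^0 f = -(9/2)x^6 - 2x^4 + (3/4)x^2
D^1 f = -27x^5 - 8x^3 + (3/2)x
matching coefficients of g against c_0 f + c_1 Df + … from the top degree down determines the c_i
solution: c_0 = 1, c_1 = 3/2

p(D) = I + (3/2)·D, i.e. c_0 = 1, c_1 = 3/2


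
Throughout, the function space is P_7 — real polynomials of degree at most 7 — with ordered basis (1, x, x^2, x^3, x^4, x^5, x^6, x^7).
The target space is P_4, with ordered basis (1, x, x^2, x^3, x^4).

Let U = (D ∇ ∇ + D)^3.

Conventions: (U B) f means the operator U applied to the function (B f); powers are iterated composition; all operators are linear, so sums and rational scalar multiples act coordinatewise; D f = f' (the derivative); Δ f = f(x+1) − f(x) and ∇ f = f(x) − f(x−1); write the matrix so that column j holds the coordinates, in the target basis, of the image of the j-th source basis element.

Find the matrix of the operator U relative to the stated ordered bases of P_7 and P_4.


the matrix is [[0, 0, 0, 6, 0, 360, -2160, 23940]; [0, 0, 0, 0, 24, 0, 2160, -15120]; [0, 0, 0, 0, 0, 60, 0, 7560]; [0, 0, 0, 0, 0, 0, 120, 0]; [0, 0, 0, 0, 0, 0, 0, 210]] (rows listed top to bottom)

image of 1: 0
image of x: 0
image of x^2: 0
image of x^3: 6
image of x^4: 24x
image of x^5: 60x^2 + 360
image of x^6: 120x^3 + 2160x - 2160
image of x^7: 210x^4 + 7560x^2 - 15120x + 23940
each image's coordinates form column j of the matrix


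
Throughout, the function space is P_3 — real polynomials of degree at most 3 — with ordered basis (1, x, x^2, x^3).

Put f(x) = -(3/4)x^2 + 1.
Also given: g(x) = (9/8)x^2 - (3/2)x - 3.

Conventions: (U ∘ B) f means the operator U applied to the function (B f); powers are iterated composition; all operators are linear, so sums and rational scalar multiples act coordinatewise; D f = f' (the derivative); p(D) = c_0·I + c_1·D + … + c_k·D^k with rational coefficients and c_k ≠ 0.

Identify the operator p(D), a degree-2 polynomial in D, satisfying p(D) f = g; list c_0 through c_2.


p(D) = -(3/2)·I + D + D^2, i.e. c_0 = -3/2, c_1 = 1, c_2 = 1

D^0 f = -(3/4)x^2 + 1
D^1 f = -(3/2)x
D^2 f = -3/2
matching coefficients of g against c_0 f + c_1 Df + … from the top degree down determines the c_i
solution: c_0 = -3/2, c_1 = 1, c_2 = 1


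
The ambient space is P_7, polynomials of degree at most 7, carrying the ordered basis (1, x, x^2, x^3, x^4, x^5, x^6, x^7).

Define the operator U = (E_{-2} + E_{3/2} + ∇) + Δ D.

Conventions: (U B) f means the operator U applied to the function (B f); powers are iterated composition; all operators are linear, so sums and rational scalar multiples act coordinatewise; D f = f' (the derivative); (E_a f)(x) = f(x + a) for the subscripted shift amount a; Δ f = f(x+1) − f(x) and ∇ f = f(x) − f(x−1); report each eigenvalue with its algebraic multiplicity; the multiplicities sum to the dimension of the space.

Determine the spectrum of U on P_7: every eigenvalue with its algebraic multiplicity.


λ = 2 (multiplicity 8)

image of 1: 2
image of x: 2x + 1/2
image of x^2: 2x^2 + x + 29/4
image of x^3: 2x^3 + (3/2)x^2 + (87/4)x - 5/8
image of x^4: 2x^4 + 2x^3 + (87/2)x^2 - (5/2)x + 385/16
image of x^5: 2x^5 + (5/2)x^4 + (145/2)x^3 - (25/4)x^2 + (1925/16)x - 589/32
image of x^6: 2x^6 + 3x^5 + (435/4)x^4 - (25/2)x^3 + (5775/16)x^2 - (1767/16)x + 5145/64
image of x^7: 2x^7 + (7/2)x^6 + (609/4)x^5 - (175/8)x^4 + (13475/16)x^3 - (12369/32)x^2 + (36015/64)x - 13173/128
the matrix is upper triangular; its diagonal is (2, 2, 2, 2, 2, 2, 2, 2)
for a triangular matrix the eigenvalues are the diagonal entries, with algebraic multiplicity their repetition count


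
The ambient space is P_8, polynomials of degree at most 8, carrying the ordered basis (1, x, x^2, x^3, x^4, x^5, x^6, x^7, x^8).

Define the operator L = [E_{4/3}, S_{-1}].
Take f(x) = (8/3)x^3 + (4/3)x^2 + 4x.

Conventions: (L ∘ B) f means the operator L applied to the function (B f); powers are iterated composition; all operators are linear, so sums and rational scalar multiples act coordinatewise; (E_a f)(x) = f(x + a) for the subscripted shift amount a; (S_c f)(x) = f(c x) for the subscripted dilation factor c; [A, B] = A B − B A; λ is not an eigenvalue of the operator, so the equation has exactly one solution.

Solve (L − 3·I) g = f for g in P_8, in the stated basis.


write g with unknown coordinates in the stated basis and equate coefficients in (L − 3·I) g = f
solving from the highest basis element down gives g = -(8/9)x^3 + (52/27)x^2 + (508/243)x - 992/2187
check: L g = (64/9)x^2 + (832/81)x - 992/729
so L g − 3·g = (8/3)x^3 + (4/3)x^2 + 4x = f ✓

the result is g(x) = -(8/9)x^3 + (52/27)x^2 + (508/243)x - 992/2187


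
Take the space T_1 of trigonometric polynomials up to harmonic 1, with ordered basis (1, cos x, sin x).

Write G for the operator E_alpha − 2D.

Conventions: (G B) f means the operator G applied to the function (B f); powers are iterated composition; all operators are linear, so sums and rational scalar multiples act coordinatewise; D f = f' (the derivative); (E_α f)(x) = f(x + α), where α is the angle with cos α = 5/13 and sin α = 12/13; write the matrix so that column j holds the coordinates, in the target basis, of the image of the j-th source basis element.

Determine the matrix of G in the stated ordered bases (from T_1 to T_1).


the matrix is [[1, 0, 0]; [0, 5/13, -14/13]; [0, 14/13, 5/13]] (rows listed top to bottom)

image of 1: 1
image of cos x: (5/13)cos x + (14/13)sin x
image of sin x: -(14/13)cos x + (5/13)sin x
each image's coordinates form column j of the matrix


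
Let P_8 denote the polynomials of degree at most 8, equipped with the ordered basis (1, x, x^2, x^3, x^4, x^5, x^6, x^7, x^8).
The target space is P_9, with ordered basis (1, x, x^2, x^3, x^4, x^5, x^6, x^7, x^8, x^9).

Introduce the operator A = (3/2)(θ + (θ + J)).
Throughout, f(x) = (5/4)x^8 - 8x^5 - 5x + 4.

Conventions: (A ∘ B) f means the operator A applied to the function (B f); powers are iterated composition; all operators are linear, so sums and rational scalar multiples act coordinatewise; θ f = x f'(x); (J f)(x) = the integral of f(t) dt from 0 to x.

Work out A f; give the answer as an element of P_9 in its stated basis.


the result is g(x) = (5/24)x^9 + 30x^8 - 2x^6 - 120x^5 - (15/4)x^2 - 9x

θ f = 10x^8 - 40x^5 - 5x
θ f = 10x^8 - 40x^5 - 5x
J f = (5/36)x^9 - (4/3)x^6 - (5/2)x^2 + 4x
(θ + J) f = (5/36)x^9 + 10x^8 - (4/3)x^6 - 40x^5 - (5/2)x^2 - x
(θ + (θ + J)) f = (5/36)x^9 + 20x^8 - (4/3)x^6 - 80x^5 - (5/2)x^2 - 6x
((3/2)(θ + (θ + J))) f = (5/24)x^9 + 30x^8 - 2x^6 - 120x^5 - (15/4)x^2 - 9x


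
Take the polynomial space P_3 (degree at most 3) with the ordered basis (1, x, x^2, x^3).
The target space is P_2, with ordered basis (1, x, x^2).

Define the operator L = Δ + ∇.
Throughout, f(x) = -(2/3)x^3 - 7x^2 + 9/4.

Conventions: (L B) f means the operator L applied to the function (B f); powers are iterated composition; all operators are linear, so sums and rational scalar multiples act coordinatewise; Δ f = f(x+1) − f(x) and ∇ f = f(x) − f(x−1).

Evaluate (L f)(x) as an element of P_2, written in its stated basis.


the result is g(x) = -4x^2 - 28x - 4/3

Δ f = -2x^2 - 16x - 23/3
∇ f = -2x^2 - 12x + 19/3
(Δ + ∇) f = -4x^2 - 28x - 4/3


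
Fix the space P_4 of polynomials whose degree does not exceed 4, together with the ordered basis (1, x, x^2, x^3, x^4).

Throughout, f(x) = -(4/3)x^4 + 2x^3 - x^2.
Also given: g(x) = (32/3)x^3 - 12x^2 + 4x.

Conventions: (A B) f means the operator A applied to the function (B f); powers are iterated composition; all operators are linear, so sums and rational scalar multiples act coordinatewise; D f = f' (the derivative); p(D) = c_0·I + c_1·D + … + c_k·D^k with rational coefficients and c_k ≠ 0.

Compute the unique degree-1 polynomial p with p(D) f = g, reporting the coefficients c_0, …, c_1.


D^0 f = -(4/3)x^4 + 2x^3 - x^2
D^1 f = -(16/3)x^3 + 6x^2 - 2x
matching coefficients of g against c_0 f + c_1 Df + … from the top degree down determines the c_i
solution: c_0 = 0, c_1 = -2

c_0 = 0, c_1 = -2


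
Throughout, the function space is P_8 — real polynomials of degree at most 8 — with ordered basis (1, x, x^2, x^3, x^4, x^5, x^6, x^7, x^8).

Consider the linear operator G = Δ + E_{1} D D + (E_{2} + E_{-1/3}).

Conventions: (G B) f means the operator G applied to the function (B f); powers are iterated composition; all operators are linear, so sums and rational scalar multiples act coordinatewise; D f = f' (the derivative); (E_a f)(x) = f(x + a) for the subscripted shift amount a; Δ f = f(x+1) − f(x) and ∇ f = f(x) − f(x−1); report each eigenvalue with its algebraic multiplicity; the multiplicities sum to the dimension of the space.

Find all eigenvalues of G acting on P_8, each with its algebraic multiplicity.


λ = 2 (multiplicity 9)

image of 1: 2
image of x: 2x + 8/3
image of x^2: 2x^2 + (16/3)x + 64/9
image of x^3: 2x^3 + 8x^2 + (64/3)x + 404/27
image of x^4: 2x^4 + (32/3)x^3 + (128/3)x^2 + (1616/27)x + 2350/81
image of x^5: 2x^5 + (40/3)x^4 + (640/9)x^3 + (4040/27)x^2 + (11750/81)x + 12878/243
image of x^6: 2x^6 + 16x^5 + (320/3)x^4 + (8080/27)x^3 + (11750/27)x^2 + (25756/81)x + 69256/729
image of x^7: 2x^7 + (56/3)x^6 + (448/3)x^5 + (14140/27)x^4 + (82250/81)x^3 + (90146/81)x^2 + (484792/729)x + 373976/2187
image of x^8: 2x^8 + (64/3)x^7 + (1792/9)x^6 + (22624/27)x^5 + (164500/81)x^4 + (721168/243)x^3 + (1939168/729)x^2 + (2991808/2187)x + 2053594/6561
the matrix is upper triangular; its diagonal is (2, 2, 2, 2, 2, 2, 2, 2, 2)
for a triangular matrix the eigenvalues are the diagonal entries, with algebraic multiplicity their repetition count


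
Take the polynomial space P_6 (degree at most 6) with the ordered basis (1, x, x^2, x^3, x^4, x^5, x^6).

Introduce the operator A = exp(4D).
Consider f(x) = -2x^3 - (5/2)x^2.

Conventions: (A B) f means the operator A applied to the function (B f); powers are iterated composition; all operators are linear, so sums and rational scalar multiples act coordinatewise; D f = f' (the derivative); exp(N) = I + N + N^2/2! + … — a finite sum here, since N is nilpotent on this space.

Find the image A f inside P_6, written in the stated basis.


order-1 term: -24x^2 - 20x
order-2 term: -96x - 40
order-3 term: -128
the series for exp(4D) f terminates at order 3
exp(4D) f = -2x^3 - (53/2)x^2 - 116x - 168

the result is g(x) = -2x^3 - (53/2)x^2 - 116x - 168


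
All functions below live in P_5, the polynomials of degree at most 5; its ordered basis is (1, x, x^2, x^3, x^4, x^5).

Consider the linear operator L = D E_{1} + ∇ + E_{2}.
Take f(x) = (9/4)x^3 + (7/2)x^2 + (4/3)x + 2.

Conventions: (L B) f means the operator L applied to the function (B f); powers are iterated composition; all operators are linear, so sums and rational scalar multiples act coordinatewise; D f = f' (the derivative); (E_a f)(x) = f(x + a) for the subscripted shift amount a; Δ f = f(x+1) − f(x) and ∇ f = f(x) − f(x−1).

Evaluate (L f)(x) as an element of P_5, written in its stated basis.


the result is g(x) = (9/4)x^3 + (61/2)x^2 + (757/12)x + 311/6

E_{1} f = (9/4)x^3 + (41/4)x^2 + (181/12)x + 109/12
D E_{1} f = (27/4)x^2 + (41/2)x + 181/12
∇ f = (27/4)x^2 + (1/4)x + 1/12
E_{2} f = (9/4)x^3 + 17x^2 + (127/3)x + 110/3
(D E_{1} + ∇ + E_{2}) f = (9/4)x^3 + (61/2)x^2 + (757/12)x + 311/6


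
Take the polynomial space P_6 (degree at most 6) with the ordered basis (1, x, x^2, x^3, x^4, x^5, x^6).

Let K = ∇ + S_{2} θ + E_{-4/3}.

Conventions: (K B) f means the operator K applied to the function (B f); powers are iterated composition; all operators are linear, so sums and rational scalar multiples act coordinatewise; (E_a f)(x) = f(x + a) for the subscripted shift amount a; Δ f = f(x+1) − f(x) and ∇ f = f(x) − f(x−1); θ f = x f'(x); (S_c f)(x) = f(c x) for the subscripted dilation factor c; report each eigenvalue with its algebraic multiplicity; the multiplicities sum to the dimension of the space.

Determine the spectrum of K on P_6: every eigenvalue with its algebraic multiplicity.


image of 1: 1
image of x: 3x - 1/3
image of x^2: 9x^2 - (2/3)x + 7/9
image of x^3: 25x^3 - x^2 + (7/3)x - 37/27
image of x^4: 65x^4 - (4/3)x^3 + (14/3)x^2 - (148/27)x + 175/81
image of x^5: 161x^5 - (5/3)x^4 + (70/9)x^3 - (370/27)x^2 + (875/81)x - 781/243
image of x^6: 385x^6 - 2x^5 + (35/3)x^4 - (740/27)x^3 + (875/27)x^2 - (1562/81)x + 3367/729
the matrix is upper triangular; its diagonal is (1, 3, 9, 25, 65, 161, 385)
for a triangular matrix the eigenvalues are the diagonal entries, with algebraic multiplicity their repetition count

λ = 1 (multiplicity 1), λ = 3 (multiplicity 1), λ = 9 (multiplicity 1), λ = 25 (multiplicity 1), λ = 65 (multiplicity 1), λ = 161 (multiplicity 1), λ = 385 (multiplicity 1)


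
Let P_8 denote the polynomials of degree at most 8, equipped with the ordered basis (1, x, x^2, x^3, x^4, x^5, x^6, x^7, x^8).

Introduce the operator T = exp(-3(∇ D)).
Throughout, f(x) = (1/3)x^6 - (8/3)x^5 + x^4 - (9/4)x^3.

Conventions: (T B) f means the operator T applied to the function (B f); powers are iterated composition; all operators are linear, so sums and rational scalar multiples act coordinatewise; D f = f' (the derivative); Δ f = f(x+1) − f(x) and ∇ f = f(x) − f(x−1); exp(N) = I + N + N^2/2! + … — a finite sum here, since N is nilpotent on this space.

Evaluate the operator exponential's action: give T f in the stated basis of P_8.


g(x) = (1/3)x^6 - (8/3)x^5 - 29x^4 + (871/4)x^3 + 204x^2 - (4507/2)x + 4079/4

order-1 term: -30x^4 + 220x^3 - 336x^2 + (533/2)x - 313/4
order-2 term: 540x^2 - 2520x + 2178
order-3 term: -1080
the series for exp(-3(∇ D)) f terminates at order 3
exp(-3(∇ D)) f = (1/3)x^6 - (8/3)x^5 - 29x^4 + (871/4)x^3 + 204x^2 - (4507/2)x + 4079/4


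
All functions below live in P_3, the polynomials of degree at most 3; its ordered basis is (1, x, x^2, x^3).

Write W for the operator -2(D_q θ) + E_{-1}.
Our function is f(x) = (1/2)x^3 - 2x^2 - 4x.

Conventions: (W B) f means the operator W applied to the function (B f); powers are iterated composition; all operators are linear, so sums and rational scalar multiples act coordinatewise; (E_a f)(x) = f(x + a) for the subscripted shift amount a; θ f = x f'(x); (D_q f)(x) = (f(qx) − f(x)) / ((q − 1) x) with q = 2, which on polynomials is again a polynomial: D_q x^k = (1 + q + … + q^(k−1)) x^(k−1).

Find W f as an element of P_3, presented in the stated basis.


the image equals g(x) = (1/2)x^3 - (49/2)x^2 + (51/2)x + 19/2

θ f = (3/2)x^3 - 4x^2 - 4x
D_q θ f = (21/2)x^2 - 12x - 4
(-2(D_q θ)) f = -21x^2 + 24x + 8
E_{-1} f = (1/2)x^3 - (7/2)x^2 + (3/2)x + 3/2
(-2(D_q θ) + E_{-1}) f = (1/2)x^3 - (49/2)x^2 + (51/2)x + 19/2


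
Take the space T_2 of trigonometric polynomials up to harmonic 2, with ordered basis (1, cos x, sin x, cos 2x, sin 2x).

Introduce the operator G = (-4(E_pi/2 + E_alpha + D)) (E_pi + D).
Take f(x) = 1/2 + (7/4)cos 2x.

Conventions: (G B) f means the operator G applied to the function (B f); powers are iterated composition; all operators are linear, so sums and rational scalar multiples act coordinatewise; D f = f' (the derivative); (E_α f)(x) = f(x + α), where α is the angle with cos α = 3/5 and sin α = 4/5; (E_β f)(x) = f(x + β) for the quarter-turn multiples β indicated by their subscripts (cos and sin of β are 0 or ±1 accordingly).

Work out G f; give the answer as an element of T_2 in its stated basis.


g(x) = -4 + (252/5)cos 2x + (14/5)sin 2x

E_pi f = 1/2 + (7/4)cos 2x
D f = -(7/2)sin 2x
(E_pi + D) f = 1/2 + (7/4)cos 2x - (7/2)sin 2x
E_pi/2 (E_pi + D) f = 1/2 - (7/4)cos 2x + (7/2)sin 2x
E_alpha (E_pi + D) f = 1/2 - (77/20)cos 2x - (7/10)sin 2x
D (E_pi + D) f = -7cos 2x - (7/2)sin 2x
(E_pi/2 + E_alpha + D) (E_pi + D) f = 1 - (63/5)cos 2x - (7/10)sin 2x
(-4(E_pi/2 + E_alpha + D)) (E_pi + D) f = -4 + (252/5)cos 2x + (14/5)sin 2x


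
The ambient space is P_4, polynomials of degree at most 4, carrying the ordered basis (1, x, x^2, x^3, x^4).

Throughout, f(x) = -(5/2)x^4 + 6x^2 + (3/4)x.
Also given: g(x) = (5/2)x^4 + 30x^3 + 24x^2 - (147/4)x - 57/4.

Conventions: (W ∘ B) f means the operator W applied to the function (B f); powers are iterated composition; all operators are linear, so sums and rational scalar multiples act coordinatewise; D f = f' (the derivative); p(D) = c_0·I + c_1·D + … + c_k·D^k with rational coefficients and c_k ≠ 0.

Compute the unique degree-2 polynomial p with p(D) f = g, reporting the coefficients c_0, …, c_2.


D^0 f = -(5/2)x^4 + 6x^2 + (3/4)x
D^1 f = -10x^3 + 12x + 3/4
D^2 f = -30x^2 + 12
matching coefficients of g against c_0 f + c_1 Df + … from the top degree down determines the c_i
solution: c_0 = -1, c_1 = -3, c_2 = -1

c_0 = -1, c_1 = -3, c_2 = -1


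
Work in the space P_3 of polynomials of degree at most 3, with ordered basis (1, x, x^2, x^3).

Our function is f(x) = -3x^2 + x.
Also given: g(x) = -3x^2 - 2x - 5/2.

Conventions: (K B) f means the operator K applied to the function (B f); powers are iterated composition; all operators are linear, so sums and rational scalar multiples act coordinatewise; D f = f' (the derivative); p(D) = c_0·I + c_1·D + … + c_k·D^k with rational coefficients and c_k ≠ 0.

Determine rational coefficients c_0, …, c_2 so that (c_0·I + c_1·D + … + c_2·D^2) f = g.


c_0 = 1, c_1 = 1/2, c_2 = 1/2

D^0 f = -3x^2 + x
D^1 f = -6x + 1
D^2 f = -6
matching coefficients of g against c_0 f + c_1 Df + … from the top degree down determines the c_i
solution: c_0 = 1, c_1 = 1/2, c_2 = 1/2


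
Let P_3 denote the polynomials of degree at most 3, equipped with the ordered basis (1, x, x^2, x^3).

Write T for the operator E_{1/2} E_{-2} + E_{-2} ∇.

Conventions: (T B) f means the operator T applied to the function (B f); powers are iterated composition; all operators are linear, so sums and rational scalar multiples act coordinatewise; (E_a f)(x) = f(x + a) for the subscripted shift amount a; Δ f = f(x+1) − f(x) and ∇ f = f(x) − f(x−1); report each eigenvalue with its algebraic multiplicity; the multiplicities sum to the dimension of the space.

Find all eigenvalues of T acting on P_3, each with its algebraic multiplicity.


image of 1: 1
image of x: x - 1/2
image of x^2: x^2 - x - 11/4
image of x^3: x^3 - (3/2)x^2 - (33/4)x + 125/8
the matrix is upper triangular; its diagonal is (1, 1, 1, 1)
for a triangular matrix the eigenvalues are the diagonal entries, with algebraic multiplicity their repetition count

λ = 1 (multiplicity 4)


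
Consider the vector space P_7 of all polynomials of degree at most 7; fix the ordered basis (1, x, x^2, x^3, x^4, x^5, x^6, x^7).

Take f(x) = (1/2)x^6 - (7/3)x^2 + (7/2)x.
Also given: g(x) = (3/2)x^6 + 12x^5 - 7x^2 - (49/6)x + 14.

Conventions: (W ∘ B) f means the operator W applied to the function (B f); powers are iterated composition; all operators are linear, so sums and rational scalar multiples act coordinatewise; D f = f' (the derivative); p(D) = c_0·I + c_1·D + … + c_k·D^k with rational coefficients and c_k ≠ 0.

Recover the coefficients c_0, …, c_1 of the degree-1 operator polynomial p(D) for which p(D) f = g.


p(D) = 3·I + 4·D, i.e. c_0 = 3, c_1 = 4

D^0 f = (1/2)x^6 - (7/3)x^2 + (7/2)x
D^1 f = 3x^5 - (14/3)x + 7/2
matching coefficients of g against c_0 f + c_1 Df + … from the top degree down determines the c_i
solution: c_0 = 3, c_1 = 4


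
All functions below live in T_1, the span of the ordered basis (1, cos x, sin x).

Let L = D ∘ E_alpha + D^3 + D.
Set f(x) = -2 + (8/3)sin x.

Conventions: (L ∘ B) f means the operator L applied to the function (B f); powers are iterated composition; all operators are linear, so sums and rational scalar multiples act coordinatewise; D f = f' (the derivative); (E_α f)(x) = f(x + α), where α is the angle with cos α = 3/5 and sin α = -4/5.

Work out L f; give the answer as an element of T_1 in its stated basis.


the image equals g(x) = (8/5)cos x + (32/15)sin x

E_alpha f = -2 - (32/15)cos x + (8/5)sin x
D E_alpha f = (8/5)cos x + (32/15)sin x
D f = (8/3)cos x
D D f = -(8/3)sin x
D D D f = -(8/3)cos x
D f = (8/3)cos x
(D ∘ E_alpha + D^3 + D) f = (8/5)cos x + (32/15)sin x


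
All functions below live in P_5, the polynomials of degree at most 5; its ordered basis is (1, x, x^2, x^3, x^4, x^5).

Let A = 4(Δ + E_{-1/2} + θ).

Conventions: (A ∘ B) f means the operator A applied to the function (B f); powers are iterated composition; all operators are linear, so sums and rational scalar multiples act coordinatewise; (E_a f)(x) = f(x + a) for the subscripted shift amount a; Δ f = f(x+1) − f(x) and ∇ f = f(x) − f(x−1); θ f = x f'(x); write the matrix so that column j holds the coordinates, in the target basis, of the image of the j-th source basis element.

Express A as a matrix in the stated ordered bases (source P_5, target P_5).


image of 1: 4
image of x: 8x + 2
image of x^2: 12x^2 + 4x + 5
image of x^3: 16x^3 + 6x^2 + 15x + 7/2
image of x^4: 20x^4 + 8x^3 + 30x^2 + 14x + 17/4
image of x^5: 24x^5 + 10x^4 + 50x^3 + 35x^2 + (85/4)x + 31/8
each image's coordinates form column j of the matrix

the matrix is [[4, 2, 5, 7/2, 17/4, 31/8]; [0, 8, 4, 15, 14, 85/4]; [0, 0, 12, 6, 30, 35]; [0, 0, 0, 16, 8, 50]; [0, 0, 0, 0, 20, 10]; [0, 0, 0, 0, 0, 24]] (rows listed top to bottom)


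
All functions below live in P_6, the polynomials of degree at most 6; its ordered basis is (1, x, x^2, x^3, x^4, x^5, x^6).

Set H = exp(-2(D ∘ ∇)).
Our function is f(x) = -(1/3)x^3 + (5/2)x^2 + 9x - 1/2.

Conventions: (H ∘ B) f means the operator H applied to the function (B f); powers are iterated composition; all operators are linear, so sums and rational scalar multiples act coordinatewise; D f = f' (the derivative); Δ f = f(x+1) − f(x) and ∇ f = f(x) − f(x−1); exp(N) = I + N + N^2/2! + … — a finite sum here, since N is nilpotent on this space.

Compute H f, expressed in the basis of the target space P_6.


order-1 term: 4x - 12
the series for exp(-2(D ∘ ∇)) f terminates at order 1
exp(-2(D ∘ ∇)) f = -(1/3)x^3 + (5/2)x^2 + 13x - 25/2

the result is g(x) = -(1/3)x^3 + (5/2)x^2 + 13x - 25/2


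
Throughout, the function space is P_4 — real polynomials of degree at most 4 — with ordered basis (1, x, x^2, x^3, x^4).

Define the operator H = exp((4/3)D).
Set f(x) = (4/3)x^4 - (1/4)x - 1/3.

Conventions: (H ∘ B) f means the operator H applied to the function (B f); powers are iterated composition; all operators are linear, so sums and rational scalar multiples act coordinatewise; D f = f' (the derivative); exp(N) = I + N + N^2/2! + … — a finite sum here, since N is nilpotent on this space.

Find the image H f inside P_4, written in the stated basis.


the image equals g(x) = (4/3)x^4 + (64/9)x^3 + (128/9)x^2 + (4015/324)x + 862/243

order-1 term: (64/9)x^3 - 1/3
order-2 term: (128/9)x^2
order-3 term: (1024/81)x
order-4 term: 1024/243
the series for exp((4/3)D) f terminates at order 4
exp((4/3)D) f = (4/3)x^4 + (64/9)x^3 + (128/9)x^2 + (4015/324)x + 862/243
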